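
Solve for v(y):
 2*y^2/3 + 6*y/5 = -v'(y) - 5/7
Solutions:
 v(y) = C1 - 2*y^3/9 - 3*y^2/5 - 5*y/7


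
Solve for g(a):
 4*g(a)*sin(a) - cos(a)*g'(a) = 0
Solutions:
 g(a) = C1/cos(a)^4


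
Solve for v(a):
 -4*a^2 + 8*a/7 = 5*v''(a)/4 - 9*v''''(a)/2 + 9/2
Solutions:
 v(a) = C1 + C2*a + C3*exp(-sqrt(10)*a/6) + C4*exp(sqrt(10)*a/6) - 4*a^4/15 + 16*a^3/105 - 333*a^2/25


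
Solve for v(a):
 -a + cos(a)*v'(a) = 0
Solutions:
 v(a) = C1 + Integral(a/cos(a), a)


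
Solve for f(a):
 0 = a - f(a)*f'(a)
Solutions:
 f(a) = -sqrt(C1 + a^2)
 f(a) = sqrt(C1 + a^2)


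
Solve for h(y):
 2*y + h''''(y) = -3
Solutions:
 h(y) = C1 + C2*y + C3*y^2 + C4*y^3 - y^5/60 - y^4/8


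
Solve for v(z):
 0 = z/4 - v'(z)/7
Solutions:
 v(z) = C1 + 7*z^2/8


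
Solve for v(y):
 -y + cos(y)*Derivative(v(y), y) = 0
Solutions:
 v(y) = C1 + Integral(y/cos(y), y)


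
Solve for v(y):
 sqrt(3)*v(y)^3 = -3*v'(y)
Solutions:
 v(y) = -sqrt(6)*sqrt(-1/(C1 - sqrt(3)*y))/2
 v(y) = sqrt(6)*sqrt(-1/(C1 - sqrt(3)*y))/2


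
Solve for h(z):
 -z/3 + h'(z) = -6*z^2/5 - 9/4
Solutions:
 h(z) = C1 - 2*z^3/5 + z^2/6 - 9*z/4


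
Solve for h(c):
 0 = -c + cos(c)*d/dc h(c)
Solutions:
 h(c) = C1 + Integral(c/cos(c), c)


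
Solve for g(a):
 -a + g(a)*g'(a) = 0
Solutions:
 g(a) = -sqrt(C1 + a^2)
 g(a) = sqrt(C1 + a^2)


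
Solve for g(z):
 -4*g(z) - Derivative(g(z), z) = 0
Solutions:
 g(z) = C1*exp(-4*z)


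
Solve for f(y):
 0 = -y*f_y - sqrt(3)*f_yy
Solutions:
 f(y) = C1 + C2*erf(sqrt(2)*3^(3/4)*y/6)


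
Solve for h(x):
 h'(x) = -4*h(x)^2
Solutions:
 h(x) = 1/(C1 + 4*x)


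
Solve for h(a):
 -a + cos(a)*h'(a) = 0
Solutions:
 h(a) = C1 + Integral(a/cos(a), a)


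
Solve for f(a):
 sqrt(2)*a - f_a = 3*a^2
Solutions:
 f(a) = C1 - a^3 + sqrt(2)*a^2/2


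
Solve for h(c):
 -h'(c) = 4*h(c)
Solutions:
 h(c) = C1*exp(-4*c)


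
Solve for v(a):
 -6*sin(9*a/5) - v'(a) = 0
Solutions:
 v(a) = C1 + 10*cos(9*a/5)/3


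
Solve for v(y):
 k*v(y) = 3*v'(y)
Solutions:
 v(y) = C1*exp(k*y/3)


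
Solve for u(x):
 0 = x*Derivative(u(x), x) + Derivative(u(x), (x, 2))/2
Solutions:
 u(x) = C1 + C2*erf(x)


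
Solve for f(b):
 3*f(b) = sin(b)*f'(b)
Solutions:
 f(b) = C1*(cos(b) - 1)^(3/2)/(cos(b) + 1)^(3/2)


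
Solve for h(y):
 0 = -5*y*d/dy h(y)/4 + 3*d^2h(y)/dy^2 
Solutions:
 h(y) = C1 + C2*erfi(sqrt(30)*y/12)


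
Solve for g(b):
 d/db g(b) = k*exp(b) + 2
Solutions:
 g(b) = C1 + 2*b + k*exp(b)


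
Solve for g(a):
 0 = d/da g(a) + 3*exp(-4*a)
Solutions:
 g(a) = C1 + 3*exp(-4*a)/4


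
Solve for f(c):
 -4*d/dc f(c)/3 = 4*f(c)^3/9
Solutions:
 f(c) = -sqrt(6)*sqrt(-1/(C1 - c))/2
 f(c) = sqrt(6)*sqrt(-1/(C1 - c))/2


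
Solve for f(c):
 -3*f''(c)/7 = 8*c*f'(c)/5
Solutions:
 f(c) = C1 + C2*erf(2*sqrt(105)*c/15)


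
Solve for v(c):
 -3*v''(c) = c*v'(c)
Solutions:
 v(c) = C1 + C2*erf(sqrt(6)*c/6)


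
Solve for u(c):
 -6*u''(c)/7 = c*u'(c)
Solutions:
 u(c) = C1 + C2*erf(sqrt(21)*c/6)


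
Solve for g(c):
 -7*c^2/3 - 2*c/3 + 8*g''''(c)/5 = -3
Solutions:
 g(c) = C1 + C2*c + C3*c^2 + C4*c^3 + 7*c^6/1728 + c^5/288 - 5*c^4/64


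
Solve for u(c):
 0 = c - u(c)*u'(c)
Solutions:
 u(c) = -sqrt(C1 + c^2)
 u(c) = sqrt(C1 + c^2)


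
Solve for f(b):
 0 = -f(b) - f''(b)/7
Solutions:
 f(b) = C1*sin(sqrt(7)*b) + C2*cos(sqrt(7)*b)


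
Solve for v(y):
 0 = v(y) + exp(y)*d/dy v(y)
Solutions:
 v(y) = C1*exp(exp(-y))


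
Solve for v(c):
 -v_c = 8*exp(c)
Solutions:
 v(c) = C1 - 8*exp(c)


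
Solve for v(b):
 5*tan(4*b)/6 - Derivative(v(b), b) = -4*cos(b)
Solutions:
 v(b) = C1 - 5*log(cos(4*b))/24 + 4*sin(b)


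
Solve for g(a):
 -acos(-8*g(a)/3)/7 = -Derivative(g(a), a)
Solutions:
 Integral(1/acos(-8*_y/3), (_y, g(a))) = C1 + a/7


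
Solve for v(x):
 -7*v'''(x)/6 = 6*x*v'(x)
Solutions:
 v(x) = C1 + Integral(C2*airyai(-42^(2/3)*x/7) + C3*airybi(-42^(2/3)*x/7), x)


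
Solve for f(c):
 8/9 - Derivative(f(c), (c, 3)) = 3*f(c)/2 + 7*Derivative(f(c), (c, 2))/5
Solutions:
 f(c) = C1*exp(c*(-28 + 98*2^(2/3)/(45*sqrt(64345) + 11497)^(1/3) + 2^(1/3)*(45*sqrt(64345) + 11497)^(1/3))/60)*sin(2^(1/3)*sqrt(3)*c*(-(45*sqrt(64345) + 11497)^(1/3) + 98*2^(1/3)/(45*sqrt(64345) + 11497)^(1/3))/60) + C2*exp(c*(-28 + 98*2^(2/3)/(45*sqrt(64345) + 11497)^(1/3) + 2^(1/3)*(45*sqrt(64345) + 11497)^(1/3))/60)*cos(2^(1/3)*sqrt(3)*c*(-(45*sqrt(64345) + 11497)^(1/3) + 98*2^(1/3)/(45*sqrt(64345) + 11497)^(1/3))/60) + C3*exp(-c*(98*2^(2/3)/(45*sqrt(64345) + 11497)^(1/3) + 14 + 2^(1/3)*(45*sqrt(64345) + 11497)^(1/3))/30) + 16/27


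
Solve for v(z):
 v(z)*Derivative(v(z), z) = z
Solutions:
 v(z) = -sqrt(C1 + z^2)
 v(z) = sqrt(C1 + z^2)


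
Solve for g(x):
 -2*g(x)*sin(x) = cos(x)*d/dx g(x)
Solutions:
 g(x) = C1*cos(x)^2


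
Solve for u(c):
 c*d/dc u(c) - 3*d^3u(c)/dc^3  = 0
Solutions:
 u(c) = C1 + Integral(C2*airyai(3^(2/3)*c/3) + C3*airybi(3^(2/3)*c/3), c)


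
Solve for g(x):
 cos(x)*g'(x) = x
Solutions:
 g(x) = C1 + Integral(x/cos(x), x)


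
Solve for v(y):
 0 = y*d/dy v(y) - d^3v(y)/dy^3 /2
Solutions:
 v(y) = C1 + Integral(C2*airyai(2^(1/3)*y) + C3*airybi(2^(1/3)*y), y)


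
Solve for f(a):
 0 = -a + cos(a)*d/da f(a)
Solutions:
 f(a) = C1 + Integral(a/cos(a), a)


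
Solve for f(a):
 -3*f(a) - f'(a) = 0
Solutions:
 f(a) = C1*exp(-3*a)


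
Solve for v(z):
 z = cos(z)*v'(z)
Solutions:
 v(z) = C1 + Integral(z/cos(z), z)


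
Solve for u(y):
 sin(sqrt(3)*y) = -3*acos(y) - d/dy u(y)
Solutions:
 u(y) = C1 - 3*y*acos(y) + 3*sqrt(1 - y^2) + sqrt(3)*cos(sqrt(3)*y)/3


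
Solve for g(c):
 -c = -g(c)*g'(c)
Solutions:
 g(c) = -sqrt(C1 + c^2)
 g(c) = sqrt(C1 + c^2)


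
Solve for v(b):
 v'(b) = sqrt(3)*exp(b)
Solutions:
 v(b) = C1 + sqrt(3)*exp(b)


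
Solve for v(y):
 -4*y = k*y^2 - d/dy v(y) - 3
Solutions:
 v(y) = C1 + k*y^3/3 + 2*y^2 - 3*y


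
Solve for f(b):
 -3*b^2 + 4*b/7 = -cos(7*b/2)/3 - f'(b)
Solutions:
 f(b) = C1 + b^3 - 2*b^2/7 - 2*sin(7*b/2)/21


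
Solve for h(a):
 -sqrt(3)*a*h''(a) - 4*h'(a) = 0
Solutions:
 h(a) = C1 + C2*a^(1 - 4*sqrt(3)/3)


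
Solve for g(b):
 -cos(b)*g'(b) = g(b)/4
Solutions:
 g(b) = C1*(sin(b) - 1)^(1/8)/(sin(b) + 1)^(1/8)


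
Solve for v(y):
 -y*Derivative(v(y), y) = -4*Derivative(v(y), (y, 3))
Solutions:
 v(y) = C1 + Integral(C2*airyai(2^(1/3)*y/2) + C3*airybi(2^(1/3)*y/2), y)


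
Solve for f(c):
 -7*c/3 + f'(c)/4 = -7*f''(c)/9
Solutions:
 f(c) = C1 + C2*exp(-9*c/28) + 14*c^2/3 - 784*c/27


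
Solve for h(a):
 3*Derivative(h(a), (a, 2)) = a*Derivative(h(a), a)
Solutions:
 h(a) = C1 + C2*erfi(sqrt(6)*a/6)


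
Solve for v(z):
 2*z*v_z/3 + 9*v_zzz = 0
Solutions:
 v(z) = C1 + Integral(C2*airyai(-2^(1/3)*z/3) + C3*airybi(-2^(1/3)*z/3), z)


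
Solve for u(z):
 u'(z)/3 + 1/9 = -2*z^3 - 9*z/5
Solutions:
 u(z) = C1 - 3*z^4/2 - 27*z^2/10 - z/3


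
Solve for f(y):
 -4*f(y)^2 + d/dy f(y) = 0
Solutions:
 f(y) = -1/(C1 + 4*y)


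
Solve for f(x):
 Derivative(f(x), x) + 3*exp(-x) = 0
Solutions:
 f(x) = C1 + 3*exp(-x)


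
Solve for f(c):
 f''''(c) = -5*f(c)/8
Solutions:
 f(c) = (C1*sin(2^(3/4)*5^(1/4)*c/4) + C2*cos(2^(3/4)*5^(1/4)*c/4))*exp(-2^(3/4)*5^(1/4)*c/4) + (C3*sin(2^(3/4)*5^(1/4)*c/4) + C4*cos(2^(3/4)*5^(1/4)*c/4))*exp(2^(3/4)*5^(1/4)*c/4)


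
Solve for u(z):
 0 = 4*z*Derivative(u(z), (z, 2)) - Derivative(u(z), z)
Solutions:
 u(z) = C1 + C2*z^(5/4)


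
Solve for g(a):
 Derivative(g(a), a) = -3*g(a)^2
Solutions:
 g(a) = 1/(C1 + 3*a)


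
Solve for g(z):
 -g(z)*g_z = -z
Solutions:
 g(z) = -sqrt(C1 + z^2)
 g(z) = sqrt(C1 + z^2)


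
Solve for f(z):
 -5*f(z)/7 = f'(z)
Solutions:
 f(z) = C1*exp(-5*z/7)


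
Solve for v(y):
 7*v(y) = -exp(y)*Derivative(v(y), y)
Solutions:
 v(y) = C1*exp(7*exp(-y))


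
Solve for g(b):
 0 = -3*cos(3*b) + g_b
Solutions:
 g(b) = C1 + sin(3*b)


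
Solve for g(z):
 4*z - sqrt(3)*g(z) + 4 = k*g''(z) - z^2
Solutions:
 g(z) = C1*exp(-3^(1/4)*z*sqrt(-1/k)) + C2*exp(3^(1/4)*z*sqrt(-1/k)) - 2*k/3 + sqrt(3)*z^2/3 + 4*sqrt(3)*z/3 + 4*sqrt(3)/3


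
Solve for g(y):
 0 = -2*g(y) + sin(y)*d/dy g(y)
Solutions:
 g(y) = C1*(cos(y) - 1)/(cos(y) + 1)


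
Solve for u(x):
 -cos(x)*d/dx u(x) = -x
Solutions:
 u(x) = C1 + Integral(x/cos(x), x)


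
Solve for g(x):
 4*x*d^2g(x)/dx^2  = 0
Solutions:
 g(x) = C1 + C2*x


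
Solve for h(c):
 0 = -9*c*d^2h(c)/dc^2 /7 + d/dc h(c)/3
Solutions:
 h(c) = C1 + C2*c^(34/27)


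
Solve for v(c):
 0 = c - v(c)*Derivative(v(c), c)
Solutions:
 v(c) = -sqrt(C1 + c^2)
 v(c) = sqrt(C1 + c^2)


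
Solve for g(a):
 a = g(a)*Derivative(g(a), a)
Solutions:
 g(a) = -sqrt(C1 + a^2)
 g(a) = sqrt(C1 + a^2)


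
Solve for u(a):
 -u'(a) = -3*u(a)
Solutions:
 u(a) = C1*exp(3*a)


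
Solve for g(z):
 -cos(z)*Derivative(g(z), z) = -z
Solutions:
 g(z) = C1 + Integral(z/cos(z), z)


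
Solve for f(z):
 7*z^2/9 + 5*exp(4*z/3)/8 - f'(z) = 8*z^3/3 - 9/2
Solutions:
 f(z) = C1 - 2*z^4/3 + 7*z^3/27 + 9*z/2 + 15*exp(4*z/3)/32


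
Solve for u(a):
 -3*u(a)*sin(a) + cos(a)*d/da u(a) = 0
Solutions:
 u(a) = C1/cos(a)^3


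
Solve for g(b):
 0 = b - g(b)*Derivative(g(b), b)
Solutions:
 g(b) = -sqrt(C1 + b^2)
 g(b) = sqrt(C1 + b^2)


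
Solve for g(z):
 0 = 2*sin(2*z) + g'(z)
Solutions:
 g(z) = C1 + cos(2*z)


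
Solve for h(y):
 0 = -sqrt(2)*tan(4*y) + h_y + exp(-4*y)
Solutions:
 h(y) = C1 + sqrt(2)*log(tan(4*y)^2 + 1)/8 + exp(-4*y)/4


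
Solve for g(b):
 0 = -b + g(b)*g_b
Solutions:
 g(b) = -sqrt(C1 + b^2)
 g(b) = sqrt(C1 + b^2)


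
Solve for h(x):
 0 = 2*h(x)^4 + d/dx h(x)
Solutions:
 h(x) = (-3^(2/3) - 3*3^(1/6)*I)*(1/(C1 + 2*x))^(1/3)/6
 h(x) = (-3^(2/3) + 3*3^(1/6)*I)*(1/(C1 + 2*x))^(1/3)/6
 h(x) = (1/(C1 + 6*x))^(1/3)


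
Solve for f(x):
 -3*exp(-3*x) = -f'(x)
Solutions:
 f(x) = C1 - exp(-3*x)


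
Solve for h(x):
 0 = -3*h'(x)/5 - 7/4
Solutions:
 h(x) = C1 - 35*x/12


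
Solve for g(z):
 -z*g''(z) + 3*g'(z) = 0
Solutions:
 g(z) = C1 + C2*z^4


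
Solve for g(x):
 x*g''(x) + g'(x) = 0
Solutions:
 g(x) = C1 + C2*log(x)


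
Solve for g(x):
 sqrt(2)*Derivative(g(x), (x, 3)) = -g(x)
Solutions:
 g(x) = C3*exp(-2^(5/6)*x/2) + (C1*sin(2^(5/6)*sqrt(3)*x/4) + C2*cos(2^(5/6)*sqrt(3)*x/4))*exp(2^(5/6)*x/4)


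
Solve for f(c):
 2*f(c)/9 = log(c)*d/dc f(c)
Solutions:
 f(c) = C1*exp(2*li(c)/9)


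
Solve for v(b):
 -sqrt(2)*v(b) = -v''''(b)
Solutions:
 v(b) = C1*exp(-2^(1/8)*b) + C2*exp(2^(1/8)*b) + C3*sin(2^(1/8)*b) + C4*cos(2^(1/8)*b)


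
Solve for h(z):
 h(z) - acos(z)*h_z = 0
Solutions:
 h(z) = C1*exp(Integral(1/acos(z), z))


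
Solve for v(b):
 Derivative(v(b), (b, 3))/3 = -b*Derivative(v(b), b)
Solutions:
 v(b) = C1 + Integral(C2*airyai(-3^(1/3)*b) + C3*airybi(-3^(1/3)*b), b)


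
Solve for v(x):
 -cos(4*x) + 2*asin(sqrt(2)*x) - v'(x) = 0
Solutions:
 v(x) = C1 + 2*x*asin(sqrt(2)*x) + sqrt(2)*sqrt(1 - 2*x^2) - sin(4*x)/4


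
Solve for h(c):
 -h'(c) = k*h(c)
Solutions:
 h(c) = C1*exp(-c*k)


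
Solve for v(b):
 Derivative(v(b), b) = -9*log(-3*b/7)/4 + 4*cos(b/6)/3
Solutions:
 v(b) = C1 - 9*b*log(-b)/4 - 9*b*log(3)/4 + 9*b/4 + 9*b*log(7)/4 + 8*sin(b/6)


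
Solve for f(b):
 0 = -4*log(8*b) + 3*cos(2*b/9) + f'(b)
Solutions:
 f(b) = C1 + 4*b*log(b) - 4*b + 12*b*log(2) - 27*sin(2*b/9)/2


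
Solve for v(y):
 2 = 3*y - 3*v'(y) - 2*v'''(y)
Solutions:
 v(y) = C1 + C2*sin(sqrt(6)*y/2) + C3*cos(sqrt(6)*y/2) + y^2/2 - 2*y/3


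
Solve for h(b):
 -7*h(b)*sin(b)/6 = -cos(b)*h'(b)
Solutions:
 h(b) = C1/cos(b)^(7/6)


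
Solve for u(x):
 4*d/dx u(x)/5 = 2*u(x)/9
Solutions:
 u(x) = C1*exp(5*x/18)


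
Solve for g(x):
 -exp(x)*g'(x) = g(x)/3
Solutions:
 g(x) = C1*exp(exp(-x)/3)


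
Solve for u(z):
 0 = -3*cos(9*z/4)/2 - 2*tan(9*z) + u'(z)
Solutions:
 u(z) = C1 - 2*log(cos(9*z))/9 + 2*sin(9*z/4)/3


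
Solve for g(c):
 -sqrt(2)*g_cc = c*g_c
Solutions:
 g(c) = C1 + C2*erf(2^(1/4)*c/2)


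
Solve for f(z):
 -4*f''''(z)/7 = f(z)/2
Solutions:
 f(z) = (C1*sin(2^(3/4)*7^(1/4)*z/4) + C2*cos(2^(3/4)*7^(1/4)*z/4))*exp(-2^(3/4)*7^(1/4)*z/4) + (C3*sin(2^(3/4)*7^(1/4)*z/4) + C4*cos(2^(3/4)*7^(1/4)*z/4))*exp(2^(3/4)*7^(1/4)*z/4)


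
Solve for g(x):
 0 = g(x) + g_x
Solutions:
 g(x) = C1*exp(-x)


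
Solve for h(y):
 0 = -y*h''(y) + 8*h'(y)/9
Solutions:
 h(y) = C1 + C2*y^(17/9)


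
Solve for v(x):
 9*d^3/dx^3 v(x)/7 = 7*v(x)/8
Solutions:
 v(x) = C3*exp(3^(1/3)*7^(2/3)*x/6) + (C1*sin(3^(5/6)*7^(2/3)*x/12) + C2*cos(3^(5/6)*7^(2/3)*x/12))*exp(-3^(1/3)*7^(2/3)*x/12)


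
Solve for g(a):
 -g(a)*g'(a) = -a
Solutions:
 g(a) = -sqrt(C1 + a^2)
 g(a) = sqrt(C1 + a^2)


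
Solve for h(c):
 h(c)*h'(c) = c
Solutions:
 h(c) = -sqrt(C1 + c^2)
 h(c) = sqrt(C1 + c^2)


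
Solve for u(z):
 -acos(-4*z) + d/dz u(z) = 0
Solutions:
 u(z) = C1 + z*acos(-4*z) + sqrt(1 - 16*z^2)/4


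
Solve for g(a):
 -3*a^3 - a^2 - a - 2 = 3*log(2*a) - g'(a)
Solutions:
 g(a) = C1 + 3*a^4/4 + a^3/3 + a^2/2 + 3*a*log(a) - a + a*log(8)


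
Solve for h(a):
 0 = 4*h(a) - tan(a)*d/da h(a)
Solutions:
 h(a) = C1*sin(a)^4


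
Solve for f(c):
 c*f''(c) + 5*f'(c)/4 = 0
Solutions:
 f(c) = C1 + C2/c^(1/4)


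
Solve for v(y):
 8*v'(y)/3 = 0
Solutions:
 v(y) = C1


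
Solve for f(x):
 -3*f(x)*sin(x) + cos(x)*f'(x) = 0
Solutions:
 f(x) = C1/cos(x)^3


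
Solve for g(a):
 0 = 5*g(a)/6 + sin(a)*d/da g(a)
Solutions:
 g(a) = C1*(cos(a) + 1)^(5/12)/(cos(a) - 1)^(5/12)


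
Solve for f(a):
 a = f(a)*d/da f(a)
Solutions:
 f(a) = -sqrt(C1 + a^2)
 f(a) = sqrt(C1 + a^2)


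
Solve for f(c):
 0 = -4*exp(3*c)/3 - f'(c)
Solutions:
 f(c) = C1 - 4*exp(3*c)/9


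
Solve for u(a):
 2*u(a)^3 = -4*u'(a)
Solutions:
 u(a) = -sqrt(-1/(C1 - a))
 u(a) = sqrt(-1/(C1 - a))


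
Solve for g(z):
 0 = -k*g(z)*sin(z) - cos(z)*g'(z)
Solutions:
 g(z) = C1*exp(k*log(cos(z)))


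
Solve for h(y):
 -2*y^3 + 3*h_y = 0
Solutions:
 h(y) = C1 + y^4/6


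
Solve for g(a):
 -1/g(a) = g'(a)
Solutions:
 g(a) = -sqrt(C1 - 2*a)
 g(a) = sqrt(C1 - 2*a)


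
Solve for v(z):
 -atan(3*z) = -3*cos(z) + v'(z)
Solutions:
 v(z) = C1 - z*atan(3*z) + log(9*z^2 + 1)/6 + 3*sin(z)


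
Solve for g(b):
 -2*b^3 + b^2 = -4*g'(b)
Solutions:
 g(b) = C1 + b^4/8 - b^3/12


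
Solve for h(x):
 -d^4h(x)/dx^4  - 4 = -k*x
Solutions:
 h(x) = C1 + C2*x + C3*x^2 + C4*x^3 + k*x^5/120 - x^4/6


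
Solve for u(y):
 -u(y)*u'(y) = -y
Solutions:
 u(y) = -sqrt(C1 + y^2)
 u(y) = sqrt(C1 + y^2)


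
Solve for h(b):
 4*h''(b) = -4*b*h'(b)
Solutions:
 h(b) = C1 + C2*erf(sqrt(2)*b/2)


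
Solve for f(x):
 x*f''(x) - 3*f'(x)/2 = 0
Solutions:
 f(x) = C1 + C2*x^(5/2)


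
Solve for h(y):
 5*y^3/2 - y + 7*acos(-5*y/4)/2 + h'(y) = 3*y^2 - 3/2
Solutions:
 h(y) = C1 - 5*y^4/8 + y^3 + y^2/2 - 7*y*acos(-5*y/4)/2 - 3*y/2 - 7*sqrt(16 - 25*y^2)/10


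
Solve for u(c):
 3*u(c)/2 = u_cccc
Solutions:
 u(c) = C1*exp(-2^(3/4)*3^(1/4)*c/2) + C2*exp(2^(3/4)*3^(1/4)*c/2) + C3*sin(2^(3/4)*3^(1/4)*c/2) + C4*cos(2^(3/4)*3^(1/4)*c/2)


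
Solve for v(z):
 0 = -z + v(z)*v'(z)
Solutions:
 v(z) = -sqrt(C1 + z^2)
 v(z) = sqrt(C1 + z^2)


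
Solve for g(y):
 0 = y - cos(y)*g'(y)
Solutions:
 g(y) = C1 + Integral(y/cos(y), y)


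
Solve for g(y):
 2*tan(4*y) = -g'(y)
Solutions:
 g(y) = C1 + log(cos(4*y))/2


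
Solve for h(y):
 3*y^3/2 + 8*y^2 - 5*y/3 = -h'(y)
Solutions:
 h(y) = C1 - 3*y^4/8 - 8*y^3/3 + 5*y^2/6


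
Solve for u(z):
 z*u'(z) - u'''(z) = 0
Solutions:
 u(z) = C1 + Integral(C2*airyai(z) + C3*airybi(z), z)


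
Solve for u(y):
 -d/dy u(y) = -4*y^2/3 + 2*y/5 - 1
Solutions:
 u(y) = C1 + 4*y^3/9 - y^2/5 + y


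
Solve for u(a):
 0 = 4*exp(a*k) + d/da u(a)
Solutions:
 u(a) = C1 - 4*exp(a*k)/k


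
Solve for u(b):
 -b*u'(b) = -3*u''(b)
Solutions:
 u(b) = C1 + C2*erfi(sqrt(6)*b/6)


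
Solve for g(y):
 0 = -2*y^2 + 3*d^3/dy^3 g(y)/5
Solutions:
 g(y) = C1 + C2*y + C3*y^2 + y^5/18


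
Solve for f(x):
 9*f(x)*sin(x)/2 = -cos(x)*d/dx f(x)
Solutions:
 f(x) = C1*cos(x)^(9/2)


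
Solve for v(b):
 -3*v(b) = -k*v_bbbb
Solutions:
 v(b) = C1*exp(-3^(1/4)*b*(1/k)^(1/4)) + C2*exp(3^(1/4)*b*(1/k)^(1/4)) + C3*exp(-3^(1/4)*I*b*(1/k)^(1/4)) + C4*exp(3^(1/4)*I*b*(1/k)^(1/4))


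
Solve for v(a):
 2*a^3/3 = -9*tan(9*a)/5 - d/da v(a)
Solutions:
 v(a) = C1 - a^4/6 + log(cos(9*a))/5


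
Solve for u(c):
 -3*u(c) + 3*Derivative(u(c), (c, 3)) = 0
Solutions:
 u(c) = C3*exp(c) + (C1*sin(sqrt(3)*c/2) + C2*cos(sqrt(3)*c/2))*exp(-c/2)


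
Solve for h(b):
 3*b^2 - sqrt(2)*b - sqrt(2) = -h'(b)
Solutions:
 h(b) = C1 - b^3 + sqrt(2)*b^2/2 + sqrt(2)*b


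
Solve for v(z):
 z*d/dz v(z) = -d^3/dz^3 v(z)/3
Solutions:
 v(z) = C1 + Integral(C2*airyai(-3^(1/3)*z) + C3*airybi(-3^(1/3)*z), z)


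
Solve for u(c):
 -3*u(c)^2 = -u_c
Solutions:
 u(c) = -1/(C1 + 3*c)


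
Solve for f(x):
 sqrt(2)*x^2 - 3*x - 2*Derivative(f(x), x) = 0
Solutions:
 f(x) = C1 + sqrt(2)*x^3/6 - 3*x^2/4


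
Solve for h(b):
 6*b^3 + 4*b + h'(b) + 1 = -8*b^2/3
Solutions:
 h(b) = C1 - 3*b^4/2 - 8*b^3/9 - 2*b^2 - b


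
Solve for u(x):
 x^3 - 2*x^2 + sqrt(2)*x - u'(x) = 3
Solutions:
 u(x) = C1 + x^4/4 - 2*x^3/3 + sqrt(2)*x^2/2 - 3*x


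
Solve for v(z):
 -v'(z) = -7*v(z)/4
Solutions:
 v(z) = C1*exp(7*z/4)


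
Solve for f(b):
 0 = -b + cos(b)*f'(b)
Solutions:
 f(b) = C1 + Integral(b/cos(b), b)


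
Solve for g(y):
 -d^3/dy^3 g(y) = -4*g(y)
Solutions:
 g(y) = C3*exp(2^(2/3)*y) + (C1*sin(2^(2/3)*sqrt(3)*y/2) + C2*cos(2^(2/3)*sqrt(3)*y/2))*exp(-2^(2/3)*y/2)


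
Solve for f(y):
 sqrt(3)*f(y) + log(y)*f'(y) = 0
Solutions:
 f(y) = C1*exp(-sqrt(3)*li(y))


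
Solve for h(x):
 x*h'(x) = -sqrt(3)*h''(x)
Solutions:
 h(x) = C1 + C2*erf(sqrt(2)*3^(3/4)*x/6)


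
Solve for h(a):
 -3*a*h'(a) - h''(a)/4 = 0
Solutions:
 h(a) = C1 + C2*erf(sqrt(6)*a)


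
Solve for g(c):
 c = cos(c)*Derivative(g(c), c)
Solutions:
 g(c) = C1 + Integral(c/cos(c), c)


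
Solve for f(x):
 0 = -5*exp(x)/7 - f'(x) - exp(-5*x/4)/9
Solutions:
 f(x) = C1 - 5*exp(x)/7 + 4*exp(-5*x/4)/45


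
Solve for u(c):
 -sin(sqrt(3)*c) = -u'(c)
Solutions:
 u(c) = C1 - sqrt(3)*cos(sqrt(3)*c)/3


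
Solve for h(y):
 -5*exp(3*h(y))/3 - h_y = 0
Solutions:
 h(y) = log((-1 - sqrt(3)*I)*(1/(C1 + 5*y))^(1/3)/2)
 h(y) = log((-1 + sqrt(3)*I)*(1/(C1 + 5*y))^(1/3)/2)
 h(y) = log(1/(C1 + 5*y))/3


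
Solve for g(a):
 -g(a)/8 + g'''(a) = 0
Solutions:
 g(a) = C3*exp(a/2) + (C1*sin(sqrt(3)*a/4) + C2*cos(sqrt(3)*a/4))*exp(-a/4)


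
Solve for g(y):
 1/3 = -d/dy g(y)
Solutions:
 g(y) = C1 - y/3


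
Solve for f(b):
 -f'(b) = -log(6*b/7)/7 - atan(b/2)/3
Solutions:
 f(b) = C1 + b*log(b)/7 + b*atan(b/2)/3 - b*log(7)/7 - b/7 + b*log(6)/7 - log(b^2 + 4)/3


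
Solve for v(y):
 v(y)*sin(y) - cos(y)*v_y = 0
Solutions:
 v(y) = C1/cos(y)


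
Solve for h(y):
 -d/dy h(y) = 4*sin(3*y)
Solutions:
 h(y) = C1 + 4*cos(3*y)/3


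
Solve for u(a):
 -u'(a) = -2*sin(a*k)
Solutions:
 u(a) = C1 - 2*cos(a*k)/k


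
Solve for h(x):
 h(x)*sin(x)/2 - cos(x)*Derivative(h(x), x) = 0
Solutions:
 h(x) = C1/sqrt(cos(x))


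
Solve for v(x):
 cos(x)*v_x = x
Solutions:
 v(x) = C1 + Integral(x/cos(x), x)


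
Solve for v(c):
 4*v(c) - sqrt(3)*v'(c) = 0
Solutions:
 v(c) = C1*exp(4*sqrt(3)*c/3)


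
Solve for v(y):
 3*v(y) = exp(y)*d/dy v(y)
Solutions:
 v(y) = C1*exp(-3*exp(-y))


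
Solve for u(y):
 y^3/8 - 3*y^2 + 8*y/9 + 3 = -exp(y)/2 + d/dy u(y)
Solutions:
 u(y) = C1 + y^4/32 - y^3 + 4*y^2/9 + 3*y + exp(y)/2


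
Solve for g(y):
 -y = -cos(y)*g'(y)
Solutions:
 g(y) = C1 + Integral(y/cos(y), y)


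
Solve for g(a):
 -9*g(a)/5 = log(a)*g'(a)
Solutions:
 g(a) = C1*exp(-9*li(a)/5)


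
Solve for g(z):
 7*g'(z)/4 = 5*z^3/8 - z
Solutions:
 g(z) = C1 + 5*z^4/56 - 2*z^2/7


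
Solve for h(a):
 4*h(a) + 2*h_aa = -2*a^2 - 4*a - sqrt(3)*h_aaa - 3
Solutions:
 h(a) = C1*exp(a*(-4*sqrt(3) + 2*2^(2/3)/(sqrt(267) + 85*sqrt(3)/9)^(1/3) + 3*2^(1/3)*(sqrt(267) + 85*sqrt(3)/9)^(1/3))/18)*sin(sqrt(3)*a*(-3*(2*sqrt(267) + 170*sqrt(3)/9)^(1/3) + 4/(2*sqrt(267) + 170*sqrt(3)/9)^(1/3))/18) + C2*exp(a*(-4*sqrt(3) + 2*2^(2/3)/(sqrt(267) + 85*sqrt(3)/9)^(1/3) + 3*2^(1/3)*(sqrt(267) + 85*sqrt(3)/9)^(1/3))/18)*cos(sqrt(3)*a*(-3*(2*sqrt(267) + 170*sqrt(3)/9)^(1/3) + 4/(2*sqrt(267) + 170*sqrt(3)/9)^(1/3))/18) + C3*exp(-a*(2*2^(2/3)/(sqrt(267) + 85*sqrt(3)/9)^(1/3) + 2*sqrt(3) + 3*2^(1/3)*(sqrt(267) + 85*sqrt(3)/9)^(1/3))/9) - a^2/2 - a - 1/4


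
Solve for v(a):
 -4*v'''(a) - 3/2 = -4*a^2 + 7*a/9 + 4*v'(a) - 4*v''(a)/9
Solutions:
 v(a) = C1 + a^3/3 + a^2/72 - 1537*a/648 + (C2*sin(sqrt(323)*a/18) + C3*cos(sqrt(323)*a/18))*exp(a/18)


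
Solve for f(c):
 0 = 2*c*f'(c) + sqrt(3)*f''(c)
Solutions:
 f(c) = C1 + C2*erf(3^(3/4)*c/3)


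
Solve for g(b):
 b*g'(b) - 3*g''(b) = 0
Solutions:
 g(b) = C1 + C2*erfi(sqrt(6)*b/6)


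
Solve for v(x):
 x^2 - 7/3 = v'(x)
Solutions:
 v(x) = C1 + x^3/3 - 7*x/3


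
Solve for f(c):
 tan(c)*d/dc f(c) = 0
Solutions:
 f(c) = C1


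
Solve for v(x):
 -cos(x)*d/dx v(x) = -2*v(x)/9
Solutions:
 v(x) = C1*(sin(x) + 1)^(1/9)/(sin(x) - 1)^(1/9)


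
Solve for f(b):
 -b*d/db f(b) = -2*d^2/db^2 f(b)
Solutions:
 f(b) = C1 + C2*erfi(b/2)


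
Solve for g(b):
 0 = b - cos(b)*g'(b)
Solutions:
 g(b) = C1 + Integral(b/cos(b), b)


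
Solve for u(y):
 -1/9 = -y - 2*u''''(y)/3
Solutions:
 u(y) = C1 + C2*y + C3*y^2 + C4*y^3 - y^5/80 + y^4/144


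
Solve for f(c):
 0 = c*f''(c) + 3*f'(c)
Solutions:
 f(c) = C1 + C2/c^2


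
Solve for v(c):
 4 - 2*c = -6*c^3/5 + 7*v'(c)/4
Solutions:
 v(c) = C1 + 6*c^4/35 - 4*c^2/7 + 16*c/7


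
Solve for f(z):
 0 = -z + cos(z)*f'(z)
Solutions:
 f(z) = C1 + Integral(z/cos(z), z)


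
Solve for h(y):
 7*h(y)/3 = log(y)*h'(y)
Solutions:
 h(y) = C1*exp(7*li(y)/3)


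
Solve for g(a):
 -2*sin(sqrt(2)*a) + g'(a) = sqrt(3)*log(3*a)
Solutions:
 g(a) = C1 + sqrt(3)*a*(log(a) - 1) + sqrt(3)*a*log(3) - sqrt(2)*cos(sqrt(2)*a)


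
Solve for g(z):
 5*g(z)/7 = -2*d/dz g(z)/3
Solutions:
 g(z) = C1*exp(-15*z/14)


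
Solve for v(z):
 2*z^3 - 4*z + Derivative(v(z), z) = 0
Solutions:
 v(z) = C1 - z^4/2 + 2*z^2


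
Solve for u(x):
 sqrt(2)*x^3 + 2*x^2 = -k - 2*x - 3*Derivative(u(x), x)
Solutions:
 u(x) = C1 - k*x/3 - sqrt(2)*x^4/12 - 2*x^3/9 - x^2/3


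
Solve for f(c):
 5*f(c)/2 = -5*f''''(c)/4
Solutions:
 f(c) = (C1*sin(2^(3/4)*c/2) + C2*cos(2^(3/4)*c/2))*exp(-2^(3/4)*c/2) + (C3*sin(2^(3/4)*c/2) + C4*cos(2^(3/4)*c/2))*exp(2^(3/4)*c/2)


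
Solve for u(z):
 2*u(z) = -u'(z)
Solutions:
 u(z) = C1*exp(-2*z)


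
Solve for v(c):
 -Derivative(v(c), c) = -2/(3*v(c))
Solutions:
 v(c) = -sqrt(C1 + 12*c)/3
 v(c) = sqrt(C1 + 12*c)/3


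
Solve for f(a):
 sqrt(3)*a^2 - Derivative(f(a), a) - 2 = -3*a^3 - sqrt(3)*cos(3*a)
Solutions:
 f(a) = C1 + 3*a^4/4 + sqrt(3)*a^3/3 - 2*a + sqrt(3)*sin(3*a)/3


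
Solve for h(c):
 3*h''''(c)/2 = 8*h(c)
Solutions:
 h(c) = C1*exp(-2*3^(3/4)*c/3) + C2*exp(2*3^(3/4)*c/3) + C3*sin(2*3^(3/4)*c/3) + C4*cos(2*3^(3/4)*c/3)


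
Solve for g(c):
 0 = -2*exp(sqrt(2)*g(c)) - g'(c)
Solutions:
 g(c) = sqrt(2)*(2*log(1/(C1 + 2*c)) - log(2))/4


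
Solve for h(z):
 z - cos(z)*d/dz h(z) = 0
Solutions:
 h(z) = C1 + Integral(z/cos(z), z)


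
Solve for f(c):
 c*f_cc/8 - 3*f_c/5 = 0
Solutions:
 f(c) = C1 + C2*c^(29/5)


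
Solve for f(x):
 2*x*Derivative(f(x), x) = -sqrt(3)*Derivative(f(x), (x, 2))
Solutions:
 f(x) = C1 + C2*erf(3^(3/4)*x/3)


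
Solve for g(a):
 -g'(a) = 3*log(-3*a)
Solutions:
 g(a) = C1 - 3*a*log(-a) + 3*a*(1 - log(3))


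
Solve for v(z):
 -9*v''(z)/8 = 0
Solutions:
 v(z) = C1 + C2*z


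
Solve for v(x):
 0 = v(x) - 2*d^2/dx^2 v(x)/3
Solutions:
 v(x) = C1*exp(-sqrt(6)*x/2) + C2*exp(sqrt(6)*x/2)


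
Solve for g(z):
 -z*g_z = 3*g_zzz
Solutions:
 g(z) = C1 + Integral(C2*airyai(-3^(2/3)*z/3) + C3*airybi(-3^(2/3)*z/3), z)


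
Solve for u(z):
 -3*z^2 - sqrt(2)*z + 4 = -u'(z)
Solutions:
 u(z) = C1 + z^3 + sqrt(2)*z^2/2 - 4*z


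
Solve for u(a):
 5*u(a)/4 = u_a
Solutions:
 u(a) = C1*exp(5*a/4)


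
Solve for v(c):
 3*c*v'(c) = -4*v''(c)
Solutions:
 v(c) = C1 + C2*erf(sqrt(6)*c/4)


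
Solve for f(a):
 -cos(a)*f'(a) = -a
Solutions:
 f(a) = C1 + Integral(a/cos(a), a)


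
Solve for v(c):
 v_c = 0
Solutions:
 v(c) = C1


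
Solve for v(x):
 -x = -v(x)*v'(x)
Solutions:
 v(x) = -sqrt(C1 + x^2)
 v(x) = sqrt(C1 + x^2)


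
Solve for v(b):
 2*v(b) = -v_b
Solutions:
 v(b) = C1*exp(-2*b)


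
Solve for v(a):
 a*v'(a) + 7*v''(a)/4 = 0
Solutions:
 v(a) = C1 + C2*erf(sqrt(14)*a/7)


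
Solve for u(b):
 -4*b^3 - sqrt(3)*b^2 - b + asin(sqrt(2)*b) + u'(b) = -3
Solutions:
 u(b) = C1 + b^4 + sqrt(3)*b^3/3 + b^2/2 - b*asin(sqrt(2)*b) - 3*b - sqrt(2)*sqrt(1 - 2*b^2)/2


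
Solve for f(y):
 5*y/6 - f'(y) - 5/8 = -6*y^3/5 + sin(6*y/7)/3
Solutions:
 f(y) = C1 + 3*y^4/10 + 5*y^2/12 - 5*y/8 + 7*cos(6*y/7)/18


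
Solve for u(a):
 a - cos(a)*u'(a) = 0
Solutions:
 u(a) = C1 + Integral(a/cos(a), a)


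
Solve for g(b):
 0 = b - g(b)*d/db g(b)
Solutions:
 g(b) = -sqrt(C1 + b^2)
 g(b) = sqrt(C1 + b^2)


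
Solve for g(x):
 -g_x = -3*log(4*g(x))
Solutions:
 -Integral(1/(log(_y) + 2*log(2)), (_y, g(x)))/3 = C1 - x


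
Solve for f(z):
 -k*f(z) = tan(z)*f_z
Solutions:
 f(z) = C1*exp(-k*log(sin(z)))


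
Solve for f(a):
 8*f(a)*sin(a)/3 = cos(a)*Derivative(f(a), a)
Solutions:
 f(a) = C1/cos(a)^(8/3)


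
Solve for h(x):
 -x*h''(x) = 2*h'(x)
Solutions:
 h(x) = C1 + C2/x


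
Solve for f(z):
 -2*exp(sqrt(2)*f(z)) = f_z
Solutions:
 f(z) = sqrt(2)*(2*log(1/(C1 + 2*z)) - log(2))/4


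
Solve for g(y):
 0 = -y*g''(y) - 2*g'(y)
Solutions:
 g(y) = C1 + C2/y


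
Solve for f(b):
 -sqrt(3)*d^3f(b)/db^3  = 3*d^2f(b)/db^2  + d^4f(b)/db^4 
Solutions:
 f(b) = C1 + C2*b + (C3*sin(3*b/2) + C4*cos(3*b/2))*exp(-sqrt(3)*b/2)


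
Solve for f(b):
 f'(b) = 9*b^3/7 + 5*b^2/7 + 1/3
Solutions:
 f(b) = C1 + 9*b^4/28 + 5*b^3/21 + b/3


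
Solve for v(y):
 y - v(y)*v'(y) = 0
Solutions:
 v(y) = -sqrt(C1 + y^2)
 v(y) = sqrt(C1 + y^2)


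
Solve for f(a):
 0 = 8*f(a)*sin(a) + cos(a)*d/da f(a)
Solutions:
 f(a) = C1*cos(a)^8


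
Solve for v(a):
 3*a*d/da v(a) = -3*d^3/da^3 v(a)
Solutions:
 v(a) = C1 + Integral(C2*airyai(-a) + C3*airybi(-a), a)


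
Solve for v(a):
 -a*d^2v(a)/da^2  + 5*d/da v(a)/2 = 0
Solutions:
 v(a) = C1 + C2*a^(7/2)


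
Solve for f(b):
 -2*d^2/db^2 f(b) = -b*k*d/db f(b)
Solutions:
 f(b) = Piecewise((-sqrt(pi)*C1*erf(b*sqrt(-k)/2)/sqrt(-k) - C2, (k > 0) | (k < 0)), (-C1*b - C2, True))


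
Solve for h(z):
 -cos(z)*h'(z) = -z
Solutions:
 h(z) = C1 + Integral(z/cos(z), z)


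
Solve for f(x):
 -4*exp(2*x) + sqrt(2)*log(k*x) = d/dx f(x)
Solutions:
 f(x) = C1 + sqrt(2)*x*log(k*x) - sqrt(2)*x - 2*exp(2*x)


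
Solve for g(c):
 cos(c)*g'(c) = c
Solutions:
 g(c) = C1 + Integral(c/cos(c), c)


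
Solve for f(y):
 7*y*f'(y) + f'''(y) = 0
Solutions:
 f(y) = C1 + Integral(C2*airyai(-7^(1/3)*y) + C3*airybi(-7^(1/3)*y), y)


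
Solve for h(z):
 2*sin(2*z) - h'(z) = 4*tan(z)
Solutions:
 h(z) = C1 + 4*log(cos(z)) - cos(2*z)


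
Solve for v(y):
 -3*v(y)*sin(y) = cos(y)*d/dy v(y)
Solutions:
 v(y) = C1*cos(y)^3


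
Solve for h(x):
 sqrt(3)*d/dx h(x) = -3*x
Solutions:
 h(x) = C1 - sqrt(3)*x^2/2


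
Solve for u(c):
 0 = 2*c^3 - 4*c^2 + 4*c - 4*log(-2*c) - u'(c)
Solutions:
 u(c) = C1 + c^4/2 - 4*c^3/3 + 2*c^2 - 4*c*log(-c) + 4*c*(1 - log(2))


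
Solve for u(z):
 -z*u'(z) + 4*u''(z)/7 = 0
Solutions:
 u(z) = C1 + C2*erfi(sqrt(14)*z/4)


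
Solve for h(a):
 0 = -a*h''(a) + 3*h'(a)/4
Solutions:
 h(a) = C1 + C2*a^(7/4)


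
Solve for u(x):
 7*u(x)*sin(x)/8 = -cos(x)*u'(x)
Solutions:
 u(x) = C1*cos(x)^(7/8)


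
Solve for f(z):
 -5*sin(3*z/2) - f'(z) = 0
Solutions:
 f(z) = C1 + 10*cos(3*z/2)/3


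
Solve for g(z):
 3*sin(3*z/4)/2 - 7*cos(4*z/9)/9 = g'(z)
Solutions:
 g(z) = C1 - 7*sin(4*z/9)/4 - 2*cos(3*z/4)


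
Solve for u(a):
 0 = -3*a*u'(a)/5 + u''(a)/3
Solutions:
 u(a) = C1 + C2*erfi(3*sqrt(10)*a/10)


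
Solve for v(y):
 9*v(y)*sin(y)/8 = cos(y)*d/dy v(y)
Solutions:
 v(y) = C1/cos(y)^(9/8)


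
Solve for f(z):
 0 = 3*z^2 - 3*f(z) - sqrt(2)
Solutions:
 f(z) = z^2 - sqrt(2)/3


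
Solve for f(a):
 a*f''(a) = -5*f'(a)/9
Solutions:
 f(a) = C1 + C2*a^(4/9)


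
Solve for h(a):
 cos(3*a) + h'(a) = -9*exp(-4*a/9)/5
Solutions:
 h(a) = C1 - sin(3*a)/3 + 81*exp(-4*a/9)/20


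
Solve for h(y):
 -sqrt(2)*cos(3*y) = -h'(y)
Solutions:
 h(y) = C1 + sqrt(2)*sin(3*y)/3


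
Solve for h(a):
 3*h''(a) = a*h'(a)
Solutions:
 h(a) = C1 + C2*erfi(sqrt(6)*a/6)


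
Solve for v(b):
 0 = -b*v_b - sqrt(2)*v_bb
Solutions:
 v(b) = C1 + C2*erf(2^(1/4)*b/2)


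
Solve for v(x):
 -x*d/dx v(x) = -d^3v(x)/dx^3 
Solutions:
 v(x) = C1 + Integral(C2*airyai(x) + C3*airybi(x), x)


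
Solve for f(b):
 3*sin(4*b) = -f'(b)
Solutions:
 f(b) = C1 + 3*cos(4*b)/4


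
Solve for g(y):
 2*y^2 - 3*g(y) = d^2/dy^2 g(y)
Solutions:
 g(y) = C1*sin(sqrt(3)*y) + C2*cos(sqrt(3)*y) + 2*y^2/3 - 4/9


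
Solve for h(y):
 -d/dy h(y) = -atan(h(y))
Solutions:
 Integral(1/atan(_y), (_y, h(y))) = C1 + y


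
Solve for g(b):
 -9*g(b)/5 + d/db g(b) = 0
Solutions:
 g(b) = C1*exp(9*b/5)


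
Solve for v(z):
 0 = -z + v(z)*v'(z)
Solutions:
 v(z) = -sqrt(C1 + z^2)
 v(z) = sqrt(C1 + z^2)


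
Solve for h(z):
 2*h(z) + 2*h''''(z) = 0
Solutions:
 h(z) = (C1*sin(sqrt(2)*z/2) + C2*cos(sqrt(2)*z/2))*exp(-sqrt(2)*z/2) + (C3*sin(sqrt(2)*z/2) + C4*cos(sqrt(2)*z/2))*exp(sqrt(2)*z/2)


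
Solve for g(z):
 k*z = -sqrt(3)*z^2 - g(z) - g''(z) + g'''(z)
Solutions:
 g(z) = C1*exp(z*(-2^(2/3)*(3*sqrt(93) + 29)^(1/3) - 2*2^(1/3)/(3*sqrt(93) + 29)^(1/3) + 4)/12)*sin(2^(1/3)*sqrt(3)*z*(-2^(1/3)*(3*sqrt(93) + 29)^(1/3) + 2/(3*sqrt(93) + 29)^(1/3))/12) + C2*exp(z*(-2^(2/3)*(3*sqrt(93) + 29)^(1/3) - 2*2^(1/3)/(3*sqrt(93) + 29)^(1/3) + 4)/12)*cos(2^(1/3)*sqrt(3)*z*(-2^(1/3)*(3*sqrt(93) + 29)^(1/3) + 2/(3*sqrt(93) + 29)^(1/3))/12) + C3*exp(z*(2*2^(1/3)/(3*sqrt(93) + 29)^(1/3) + 2 + 2^(2/3)*(3*sqrt(93) + 29)^(1/3))/6) - k*z - sqrt(3)*z^2 + 2*sqrt(3)


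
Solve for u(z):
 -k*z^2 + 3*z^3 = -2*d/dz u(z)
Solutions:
 u(z) = C1 + k*z^3/6 - 3*z^4/8


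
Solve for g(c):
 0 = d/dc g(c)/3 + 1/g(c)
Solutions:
 g(c) = -sqrt(C1 - 6*c)
 g(c) = sqrt(C1 - 6*c)


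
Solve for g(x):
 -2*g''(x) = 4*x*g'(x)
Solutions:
 g(x) = C1 + C2*erf(x)


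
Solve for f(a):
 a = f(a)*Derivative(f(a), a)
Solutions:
 f(a) = -sqrt(C1 + a^2)
 f(a) = sqrt(C1 + a^2)


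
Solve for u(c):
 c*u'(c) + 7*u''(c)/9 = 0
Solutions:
 u(c) = C1 + C2*erf(3*sqrt(14)*c/14)


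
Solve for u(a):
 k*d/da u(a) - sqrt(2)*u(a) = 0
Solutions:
 u(a) = C1*exp(sqrt(2)*a/k)


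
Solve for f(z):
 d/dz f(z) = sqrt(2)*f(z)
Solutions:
 f(z) = C1*exp(sqrt(2)*z)


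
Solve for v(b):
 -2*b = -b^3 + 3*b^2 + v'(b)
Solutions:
 v(b) = C1 + b^4/4 - b^3 - b^2


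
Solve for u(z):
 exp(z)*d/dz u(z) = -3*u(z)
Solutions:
 u(z) = C1*exp(3*exp(-z))


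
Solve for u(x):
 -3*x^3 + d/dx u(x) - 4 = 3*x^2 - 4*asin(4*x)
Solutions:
 u(x) = C1 + 3*x^4/4 + x^3 - 4*x*asin(4*x) + 4*x - sqrt(1 - 16*x^2)


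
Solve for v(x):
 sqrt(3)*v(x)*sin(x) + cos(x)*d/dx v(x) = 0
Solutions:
 v(x) = C1*cos(x)^(sqrt(3))


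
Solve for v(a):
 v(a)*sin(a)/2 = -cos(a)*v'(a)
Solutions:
 v(a) = C1*sqrt(cos(a))


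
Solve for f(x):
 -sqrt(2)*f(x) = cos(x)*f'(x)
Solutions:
 f(x) = C1*(sin(x) - 1)^(sqrt(2)/2)/(sin(x) + 1)^(sqrt(2)/2)


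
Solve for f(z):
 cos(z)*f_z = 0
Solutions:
 f(z) = C1


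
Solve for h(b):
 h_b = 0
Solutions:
 h(b) = C1


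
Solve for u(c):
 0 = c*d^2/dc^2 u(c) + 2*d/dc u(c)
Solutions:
 u(c) = C1 + C2/c


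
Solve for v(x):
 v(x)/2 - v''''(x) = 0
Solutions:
 v(x) = C1*exp(-2^(3/4)*x/2) + C2*exp(2^(3/4)*x/2) + C3*sin(2^(3/4)*x/2) + C4*cos(2^(3/4)*x/2)


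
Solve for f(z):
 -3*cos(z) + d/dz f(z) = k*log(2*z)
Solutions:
 f(z) = C1 + k*z*(log(z) - 1) + k*z*log(2) + 3*sin(z)


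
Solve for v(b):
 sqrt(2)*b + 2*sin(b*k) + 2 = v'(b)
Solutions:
 v(b) = C1 + sqrt(2)*b^2/2 + 2*b - 2*cos(b*k)/k


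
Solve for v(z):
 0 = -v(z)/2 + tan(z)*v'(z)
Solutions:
 v(z) = C1*sqrt(sin(z))


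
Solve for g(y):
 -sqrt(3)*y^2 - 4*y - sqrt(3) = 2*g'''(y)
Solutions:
 g(y) = C1 + C2*y + C3*y^2 - sqrt(3)*y^5/120 - y^4/12 - sqrt(3)*y^3/12


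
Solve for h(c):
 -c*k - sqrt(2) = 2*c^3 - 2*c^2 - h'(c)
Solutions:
 h(c) = C1 + c^4/2 - 2*c^3/3 + c^2*k/2 + sqrt(2)*c


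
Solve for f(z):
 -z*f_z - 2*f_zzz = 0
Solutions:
 f(z) = C1 + Integral(C2*airyai(-2^(2/3)*z/2) + C3*airybi(-2^(2/3)*z/2), z)


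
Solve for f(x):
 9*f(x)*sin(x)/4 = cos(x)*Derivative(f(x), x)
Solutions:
 f(x) = C1/cos(x)^(9/4)


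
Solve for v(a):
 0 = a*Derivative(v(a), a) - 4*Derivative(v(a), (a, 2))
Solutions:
 v(a) = C1 + C2*erfi(sqrt(2)*a/4)


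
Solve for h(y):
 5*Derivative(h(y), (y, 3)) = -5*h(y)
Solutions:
 h(y) = C3*exp(-y) + (C1*sin(sqrt(3)*y/2) + C2*cos(sqrt(3)*y/2))*exp(y/2)


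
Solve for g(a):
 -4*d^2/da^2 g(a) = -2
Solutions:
 g(a) = C1 + C2*a + a^2/4


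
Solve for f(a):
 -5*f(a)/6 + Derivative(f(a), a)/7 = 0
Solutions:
 f(a) = C1*exp(35*a/6)


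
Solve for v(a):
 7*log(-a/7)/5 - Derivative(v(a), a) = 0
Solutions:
 v(a) = C1 + 7*a*log(-a)/5 + 7*a*(-log(7) - 1)/5


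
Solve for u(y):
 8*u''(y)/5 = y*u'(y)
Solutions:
 u(y) = C1 + C2*erfi(sqrt(5)*y/4)


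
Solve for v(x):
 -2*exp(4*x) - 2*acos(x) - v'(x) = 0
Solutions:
 v(x) = C1 - 2*x*acos(x) + 2*sqrt(1 - x^2) - exp(4*x)/2


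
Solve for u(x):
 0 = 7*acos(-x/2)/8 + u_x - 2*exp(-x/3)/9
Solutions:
 u(x) = C1 - 7*x*acos(-x/2)/8 - 7*sqrt(4 - x^2)/8 - 2*exp(-x/3)/3


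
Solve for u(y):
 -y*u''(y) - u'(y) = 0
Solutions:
 u(y) = C1 + C2*log(y)


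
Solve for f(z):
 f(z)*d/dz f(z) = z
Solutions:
 f(z) = -sqrt(C1 + z^2)
 f(z) = sqrt(C1 + z^2)


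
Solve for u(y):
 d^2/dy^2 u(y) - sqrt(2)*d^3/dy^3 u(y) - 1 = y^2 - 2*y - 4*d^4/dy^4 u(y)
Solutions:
 u(y) = C1 + C2*y + y^4/12 + y^3*(-1 + sqrt(2))/3 + y^2*(-3/2 - sqrt(2)) + (C3*sin(sqrt(14)*y/8) + C4*cos(sqrt(14)*y/8))*exp(sqrt(2)*y/8)


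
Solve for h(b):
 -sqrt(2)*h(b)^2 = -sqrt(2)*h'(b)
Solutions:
 h(b) = -1/(C1 + b)


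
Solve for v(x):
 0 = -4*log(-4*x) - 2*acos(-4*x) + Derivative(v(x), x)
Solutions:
 v(x) = C1 + 4*x*log(-x) + 2*x*acos(-4*x) - 4*x + 8*x*log(2) + sqrt(1 - 16*x^2)/2


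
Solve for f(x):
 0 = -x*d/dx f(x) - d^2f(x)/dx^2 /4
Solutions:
 f(x) = C1 + C2*erf(sqrt(2)*x)


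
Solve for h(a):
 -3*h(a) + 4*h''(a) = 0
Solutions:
 h(a) = C1*exp(-sqrt(3)*a/2) + C2*exp(sqrt(3)*a/2)


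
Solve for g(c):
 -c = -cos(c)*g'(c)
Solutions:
 g(c) = C1 + Integral(c/cos(c), c)


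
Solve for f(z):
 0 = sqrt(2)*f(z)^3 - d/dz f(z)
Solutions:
 f(z) = -sqrt(2)*sqrt(-1/(C1 + sqrt(2)*z))/2
 f(z) = sqrt(2)*sqrt(-1/(C1 + sqrt(2)*z))/2


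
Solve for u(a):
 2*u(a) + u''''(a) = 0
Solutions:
 u(a) = (C1*sin(2^(3/4)*a/2) + C2*cos(2^(3/4)*a/2))*exp(-2^(3/4)*a/2) + (C3*sin(2^(3/4)*a/2) + C4*cos(2^(3/4)*a/2))*exp(2^(3/4)*a/2)


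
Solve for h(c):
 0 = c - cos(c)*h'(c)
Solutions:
 h(c) = C1 + Integral(c/cos(c), c)


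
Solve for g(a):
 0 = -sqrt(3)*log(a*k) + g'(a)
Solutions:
 g(a) = C1 + sqrt(3)*a*log(a*k) - sqrt(3)*a


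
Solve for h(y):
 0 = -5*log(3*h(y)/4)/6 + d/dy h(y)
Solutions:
 6*Integral(1/(-log(_y) - log(3) + 2*log(2)), (_y, h(y)))/5 = C1 - y


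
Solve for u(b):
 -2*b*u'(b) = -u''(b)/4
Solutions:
 u(b) = C1 + C2*erfi(2*b)


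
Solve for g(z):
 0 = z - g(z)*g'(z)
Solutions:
 g(z) = -sqrt(C1 + z^2)
 g(z) = sqrt(C1 + z^2)


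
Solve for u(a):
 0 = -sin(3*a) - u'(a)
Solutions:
 u(a) = C1 + cos(3*a)/3


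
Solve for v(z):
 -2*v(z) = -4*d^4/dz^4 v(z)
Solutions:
 v(z) = C1*exp(-2^(3/4)*z/2) + C2*exp(2^(3/4)*z/2) + C3*sin(2^(3/4)*z/2) + C4*cos(2^(3/4)*z/2)


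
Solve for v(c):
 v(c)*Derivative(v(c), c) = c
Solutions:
 v(c) = -sqrt(C1 + c^2)
 v(c) = sqrt(C1 + c^2)


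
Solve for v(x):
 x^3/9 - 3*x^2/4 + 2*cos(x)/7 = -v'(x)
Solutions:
 v(x) = C1 - x^4/36 + x^3/4 - 2*sin(x)/7


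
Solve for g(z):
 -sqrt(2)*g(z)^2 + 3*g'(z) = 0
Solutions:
 g(z) = -3/(C1 + sqrt(2)*z)


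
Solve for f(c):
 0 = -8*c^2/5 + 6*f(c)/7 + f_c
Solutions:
 f(c) = C1*exp(-6*c/7) + 28*c^2/15 - 196*c/45 + 686/135


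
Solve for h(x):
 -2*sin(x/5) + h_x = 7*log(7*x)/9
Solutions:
 h(x) = C1 + 7*x*log(x)/9 - 7*x/9 + 7*x*log(7)/9 - 10*cos(x/5)


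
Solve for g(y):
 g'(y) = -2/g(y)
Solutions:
 g(y) = -sqrt(C1 - 4*y)
 g(y) = sqrt(C1 - 4*y)


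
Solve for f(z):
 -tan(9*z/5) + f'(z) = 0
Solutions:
 f(z) = C1 - 5*log(cos(9*z/5))/9


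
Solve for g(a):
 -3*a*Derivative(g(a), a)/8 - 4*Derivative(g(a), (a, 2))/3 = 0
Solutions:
 g(a) = C1 + C2*erf(3*a/8)


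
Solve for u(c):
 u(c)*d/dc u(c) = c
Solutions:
 u(c) = -sqrt(C1 + c^2)
 u(c) = sqrt(C1 + c^2)


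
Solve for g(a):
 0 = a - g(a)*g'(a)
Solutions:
 g(a) = -sqrt(C1 + a^2)
 g(a) = sqrt(C1 + a^2)


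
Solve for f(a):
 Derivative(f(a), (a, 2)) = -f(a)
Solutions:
 f(a) = C1*sin(a) + C2*cos(a)


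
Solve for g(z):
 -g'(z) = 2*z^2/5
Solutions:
 g(z) = C1 - 2*z^3/15


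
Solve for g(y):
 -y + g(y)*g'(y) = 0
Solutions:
 g(y) = -sqrt(C1 + y^2)
 g(y) = sqrt(C1 + y^2)


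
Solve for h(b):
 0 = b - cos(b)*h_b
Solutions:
 h(b) = C1 + Integral(b/cos(b), b)


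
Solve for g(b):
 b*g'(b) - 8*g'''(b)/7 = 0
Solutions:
 g(b) = C1 + Integral(C2*airyai(7^(1/3)*b/2) + C3*airybi(7^(1/3)*b/2), b)


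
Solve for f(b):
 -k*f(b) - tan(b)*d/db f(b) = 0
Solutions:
 f(b) = C1*exp(-k*log(sin(b)))


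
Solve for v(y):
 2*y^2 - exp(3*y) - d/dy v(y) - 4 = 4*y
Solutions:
 v(y) = C1 + 2*y^3/3 - 2*y^2 - 4*y - exp(3*y)/3


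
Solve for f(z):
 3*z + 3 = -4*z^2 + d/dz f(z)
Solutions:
 f(z) = C1 + 4*z^3/3 + 3*z^2/2 + 3*z


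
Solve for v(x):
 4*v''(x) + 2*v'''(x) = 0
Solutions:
 v(x) = C1 + C2*x + C3*exp(-2*x)


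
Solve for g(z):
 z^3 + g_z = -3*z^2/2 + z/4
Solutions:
 g(z) = C1 - z^4/4 - z^3/2 + z^2/8


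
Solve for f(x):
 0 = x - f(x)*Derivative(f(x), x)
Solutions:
 f(x) = -sqrt(C1 + x^2)
 f(x) = sqrt(C1 + x^2)


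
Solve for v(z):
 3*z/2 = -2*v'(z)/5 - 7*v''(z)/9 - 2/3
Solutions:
 v(z) = C1 + C2*exp(-18*z/35) - 15*z^2/8 + 45*z/8


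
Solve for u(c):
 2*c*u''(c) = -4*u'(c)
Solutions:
 u(c) = C1 + C2/c


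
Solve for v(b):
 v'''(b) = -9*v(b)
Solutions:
 v(b) = C3*exp(-3^(2/3)*b) + (C1*sin(3*3^(1/6)*b/2) + C2*cos(3*3^(1/6)*b/2))*exp(3^(2/3)*b/2)
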